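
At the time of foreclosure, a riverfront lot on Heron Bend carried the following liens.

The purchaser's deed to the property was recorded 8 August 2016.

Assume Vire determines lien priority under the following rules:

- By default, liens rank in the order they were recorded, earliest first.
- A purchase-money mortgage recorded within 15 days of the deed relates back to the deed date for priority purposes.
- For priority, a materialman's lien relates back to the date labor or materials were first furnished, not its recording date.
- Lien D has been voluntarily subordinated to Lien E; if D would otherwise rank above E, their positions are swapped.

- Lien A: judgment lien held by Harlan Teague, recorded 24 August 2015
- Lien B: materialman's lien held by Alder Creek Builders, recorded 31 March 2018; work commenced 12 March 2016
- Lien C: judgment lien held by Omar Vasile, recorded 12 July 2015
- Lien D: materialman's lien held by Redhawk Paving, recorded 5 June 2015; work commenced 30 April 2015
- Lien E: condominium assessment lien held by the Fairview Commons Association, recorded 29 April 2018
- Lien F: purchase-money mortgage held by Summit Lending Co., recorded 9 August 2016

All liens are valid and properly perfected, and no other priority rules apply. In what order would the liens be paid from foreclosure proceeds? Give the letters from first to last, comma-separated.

Effective dates: B relates back to 12 March 2016 (work commenced); D's effective date is 30 April 2015, when work began; F's effective date is the deed date, 8 August 2016.
Ordering by effective date: D (30 April 2015), C (12 July 2015), A (24 August 2015), B (12 March 2016), F (8 August 2016), E (29 April 2018).
Because D would otherwise rank above E, the subordination swaps them.

E, C, A, B, F, D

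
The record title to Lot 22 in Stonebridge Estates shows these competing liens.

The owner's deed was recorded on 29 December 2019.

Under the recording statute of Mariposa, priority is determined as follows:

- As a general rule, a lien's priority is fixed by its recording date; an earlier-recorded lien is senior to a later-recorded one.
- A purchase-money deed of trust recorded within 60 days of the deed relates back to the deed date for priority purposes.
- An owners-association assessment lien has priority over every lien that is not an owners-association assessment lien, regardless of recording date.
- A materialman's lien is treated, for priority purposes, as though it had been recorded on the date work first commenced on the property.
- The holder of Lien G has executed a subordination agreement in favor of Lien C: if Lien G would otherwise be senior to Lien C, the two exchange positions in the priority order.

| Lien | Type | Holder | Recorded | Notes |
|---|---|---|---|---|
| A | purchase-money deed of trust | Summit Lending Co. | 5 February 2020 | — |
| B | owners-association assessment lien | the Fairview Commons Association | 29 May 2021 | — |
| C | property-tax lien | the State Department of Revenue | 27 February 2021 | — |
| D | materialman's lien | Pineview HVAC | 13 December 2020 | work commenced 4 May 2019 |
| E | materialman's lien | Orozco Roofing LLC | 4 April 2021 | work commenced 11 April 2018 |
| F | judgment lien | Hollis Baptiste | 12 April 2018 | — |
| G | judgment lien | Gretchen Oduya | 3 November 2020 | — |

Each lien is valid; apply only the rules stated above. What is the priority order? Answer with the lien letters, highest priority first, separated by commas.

Adjusting effective dates: A relates back to the deed date 29 December 2019; D is treated as recorded 4 May 2019, the work-commencement date; E's effective date is 11 April 2018, when work began.
B, as an owners-association assessment lien, has superpriority and ranks first.
Ordering the rest by effective date: E (11 April 2018), F (12 April 2018), D (4 May 2019), A (29 December 2019), G (3 November 2020), C (27 February 2021).
Because G would otherwise rank above C, the subordination swaps them.

B, E, F, D, A, C, G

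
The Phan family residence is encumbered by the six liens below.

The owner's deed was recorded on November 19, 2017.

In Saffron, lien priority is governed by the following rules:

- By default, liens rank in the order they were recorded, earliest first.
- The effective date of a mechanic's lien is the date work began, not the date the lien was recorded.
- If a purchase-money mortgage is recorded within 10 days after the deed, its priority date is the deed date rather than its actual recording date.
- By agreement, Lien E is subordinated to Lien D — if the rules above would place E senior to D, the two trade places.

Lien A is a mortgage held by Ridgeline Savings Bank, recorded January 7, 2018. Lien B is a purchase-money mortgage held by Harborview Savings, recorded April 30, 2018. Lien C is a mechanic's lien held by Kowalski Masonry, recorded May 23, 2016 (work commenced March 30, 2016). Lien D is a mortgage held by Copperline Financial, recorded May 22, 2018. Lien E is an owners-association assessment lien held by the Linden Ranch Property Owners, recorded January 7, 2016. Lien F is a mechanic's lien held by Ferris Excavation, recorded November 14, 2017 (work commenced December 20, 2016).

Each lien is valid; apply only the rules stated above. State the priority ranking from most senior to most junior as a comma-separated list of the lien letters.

Effective dates: B missed the 10-day window (162 days after the deed), so its recording date stands; C relates back to March 30, 2016 (work commenced); F's effective date is December 20, 2016, when work began.
Sorted by effective date: E (January 7, 2016), C (March 30, 2016), F (December 20, 2016), A (January 7, 2018), B (April 30, 2018), D (May 22, 2018).
Because E would otherwise rank above D, the subordination swaps them.

D, C, F, A, B, E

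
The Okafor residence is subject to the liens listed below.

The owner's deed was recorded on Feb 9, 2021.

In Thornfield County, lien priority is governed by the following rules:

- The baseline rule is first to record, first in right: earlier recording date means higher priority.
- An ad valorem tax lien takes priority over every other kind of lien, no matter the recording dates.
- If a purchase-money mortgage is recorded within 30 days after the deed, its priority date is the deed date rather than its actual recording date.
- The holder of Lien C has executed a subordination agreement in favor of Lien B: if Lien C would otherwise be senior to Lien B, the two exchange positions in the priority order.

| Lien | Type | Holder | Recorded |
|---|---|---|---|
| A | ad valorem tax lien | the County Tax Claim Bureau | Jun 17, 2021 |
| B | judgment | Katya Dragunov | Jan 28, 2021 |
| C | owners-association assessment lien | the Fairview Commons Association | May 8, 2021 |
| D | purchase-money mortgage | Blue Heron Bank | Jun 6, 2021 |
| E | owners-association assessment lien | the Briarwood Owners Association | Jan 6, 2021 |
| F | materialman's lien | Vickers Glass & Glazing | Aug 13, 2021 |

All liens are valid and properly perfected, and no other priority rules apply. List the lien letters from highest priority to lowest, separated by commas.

Effective dates after the stated exceptions: D was recorded 117 days after the deed, outside the 30-day window, so it keeps its recording date.
A is an ad valorem tax lien, so it outranks all other liens regardless of date.
The other liens, earliest effective date first: E (Jan 6, 2021), B (Jan 28, 2021), C (May 8, 2021), D (Jun 6, 2021), F (Aug 13, 2021).
C is already junior to B, so the subordination agreement changes nothing.

A, E, B, C, D, F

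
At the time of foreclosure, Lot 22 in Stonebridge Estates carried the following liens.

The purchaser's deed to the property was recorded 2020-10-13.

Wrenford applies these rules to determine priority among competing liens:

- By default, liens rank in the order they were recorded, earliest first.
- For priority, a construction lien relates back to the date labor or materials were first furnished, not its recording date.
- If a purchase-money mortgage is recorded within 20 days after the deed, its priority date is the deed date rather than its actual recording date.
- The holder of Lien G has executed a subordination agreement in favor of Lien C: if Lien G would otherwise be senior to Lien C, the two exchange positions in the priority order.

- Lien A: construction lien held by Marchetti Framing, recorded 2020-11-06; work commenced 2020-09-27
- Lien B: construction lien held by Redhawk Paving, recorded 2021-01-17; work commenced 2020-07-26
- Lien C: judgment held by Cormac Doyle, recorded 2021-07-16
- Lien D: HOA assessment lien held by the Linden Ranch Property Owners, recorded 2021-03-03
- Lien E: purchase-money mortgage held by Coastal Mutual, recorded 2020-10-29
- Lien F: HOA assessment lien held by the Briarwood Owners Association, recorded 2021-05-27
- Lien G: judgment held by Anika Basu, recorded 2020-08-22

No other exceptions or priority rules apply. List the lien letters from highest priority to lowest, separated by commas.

B, C, A, E, D, F, G

Effective dates: A's effective date is 2020-09-27, when work began; B relates back to 2020-07-26 (work commenced); E's effective date is the deed date, 2020-10-13.
Ordering by effective date: B (2020-07-26), G (2020-08-22), A (2020-09-27), E (2020-10-13), D (2021-03-03), F (2021-05-27), C (2021-07-16).
G is senior to C before the subordination, so the two trade places.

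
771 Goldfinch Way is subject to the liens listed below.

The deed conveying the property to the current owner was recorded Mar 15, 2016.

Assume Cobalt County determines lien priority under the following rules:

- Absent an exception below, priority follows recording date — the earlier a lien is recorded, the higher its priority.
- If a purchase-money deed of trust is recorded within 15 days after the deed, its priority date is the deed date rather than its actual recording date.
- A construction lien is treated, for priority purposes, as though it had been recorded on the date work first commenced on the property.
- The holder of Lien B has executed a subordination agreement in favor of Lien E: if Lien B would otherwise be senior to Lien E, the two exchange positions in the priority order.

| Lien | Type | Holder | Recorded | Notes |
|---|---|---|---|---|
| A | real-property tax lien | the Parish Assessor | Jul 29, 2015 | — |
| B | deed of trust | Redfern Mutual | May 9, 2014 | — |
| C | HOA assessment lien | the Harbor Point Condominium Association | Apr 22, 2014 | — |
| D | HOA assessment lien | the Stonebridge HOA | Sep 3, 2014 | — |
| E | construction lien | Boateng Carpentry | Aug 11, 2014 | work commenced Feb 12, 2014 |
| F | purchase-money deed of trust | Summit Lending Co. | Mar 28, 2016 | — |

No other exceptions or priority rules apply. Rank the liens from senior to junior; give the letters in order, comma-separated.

E, C, B, D, A, F

First, effective dates: E relates back to Feb 12, 2014 (work commenced); F was recorded within the 15-day window, so its effective date is the deed date Mar 15, 2016.
Ordering by effective date: E (Feb 12, 2014), C (Apr 22, 2014), B (May 9, 2014), D (Sep 3, 2014), A (Jul 29, 2015), F (Mar 15, 2016).
B is already junior to E, so the subordination agreement changes nothing.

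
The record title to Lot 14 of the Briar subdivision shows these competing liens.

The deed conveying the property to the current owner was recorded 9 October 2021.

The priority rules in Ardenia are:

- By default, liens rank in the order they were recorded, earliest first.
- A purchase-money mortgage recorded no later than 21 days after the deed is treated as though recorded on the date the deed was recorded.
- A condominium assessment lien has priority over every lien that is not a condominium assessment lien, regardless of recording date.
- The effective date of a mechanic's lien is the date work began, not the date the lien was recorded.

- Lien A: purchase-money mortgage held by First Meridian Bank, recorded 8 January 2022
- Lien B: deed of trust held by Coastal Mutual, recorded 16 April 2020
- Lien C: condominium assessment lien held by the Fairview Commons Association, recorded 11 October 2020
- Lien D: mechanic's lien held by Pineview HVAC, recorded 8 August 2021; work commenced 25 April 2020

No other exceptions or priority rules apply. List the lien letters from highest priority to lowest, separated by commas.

C, B, D, A

Adjusting effective dates: A was recorded 91 days after the deed — beyond 21 days — so no relation-back applies; D's effective date is 25 April 2020, when work began.
C is a condominium assessment lien, so it outranks all other liens regardless of date.
Among the remaining liens, by effective date: B (16 April 2020), D (25 April 2020), A (8 January 2022).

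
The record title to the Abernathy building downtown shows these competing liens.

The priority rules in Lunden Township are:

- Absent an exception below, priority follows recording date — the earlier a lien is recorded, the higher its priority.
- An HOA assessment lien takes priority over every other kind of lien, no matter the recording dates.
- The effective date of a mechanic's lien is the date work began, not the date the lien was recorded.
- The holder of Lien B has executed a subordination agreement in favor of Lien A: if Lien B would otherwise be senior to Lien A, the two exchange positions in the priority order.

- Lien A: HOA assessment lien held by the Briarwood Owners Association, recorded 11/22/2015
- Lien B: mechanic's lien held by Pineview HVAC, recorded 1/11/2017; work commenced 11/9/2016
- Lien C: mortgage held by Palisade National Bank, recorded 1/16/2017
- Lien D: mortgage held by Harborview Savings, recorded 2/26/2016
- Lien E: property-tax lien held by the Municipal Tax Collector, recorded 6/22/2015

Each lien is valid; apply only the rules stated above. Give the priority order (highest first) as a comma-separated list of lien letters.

Effective dates after the stated exceptions: B relates back to 11/9/2016 (work commenced).
A is an HOA assessment lien, so it outranks all other liens regardless of date.
Ordering the rest by effective date: E (6/22/2015), D (2/26/2016), B (11/9/2016), C (1/16/2017).
B already ranks below A; the subordination has no effect.

A, E, D, B, C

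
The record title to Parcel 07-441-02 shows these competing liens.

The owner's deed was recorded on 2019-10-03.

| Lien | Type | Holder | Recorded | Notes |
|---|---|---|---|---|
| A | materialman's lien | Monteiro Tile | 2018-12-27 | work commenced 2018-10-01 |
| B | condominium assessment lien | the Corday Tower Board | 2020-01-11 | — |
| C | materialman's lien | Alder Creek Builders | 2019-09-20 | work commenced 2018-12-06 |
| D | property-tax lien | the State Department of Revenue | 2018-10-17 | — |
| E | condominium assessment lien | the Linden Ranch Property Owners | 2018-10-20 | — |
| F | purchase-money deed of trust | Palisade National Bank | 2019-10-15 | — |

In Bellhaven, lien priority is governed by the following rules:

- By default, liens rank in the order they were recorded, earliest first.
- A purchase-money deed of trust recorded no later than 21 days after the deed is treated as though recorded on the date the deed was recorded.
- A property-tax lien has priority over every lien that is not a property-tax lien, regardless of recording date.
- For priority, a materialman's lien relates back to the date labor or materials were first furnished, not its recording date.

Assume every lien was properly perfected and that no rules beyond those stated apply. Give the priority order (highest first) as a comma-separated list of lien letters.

Adjusting effective dates: A relates back to 2018-10-01 (work commenced); C is treated as recorded 2018-12-06, the work-commencement date; F relates back to the deed date 2019-10-03.
As a property-tax lien, D is senior to every other lien.
Among the remaining liens, by effective date: A (2018-10-01), E (2018-10-20), C (2018-12-06), F (2019-10-03), B (2020-01-11).

D, A, E, C, F, B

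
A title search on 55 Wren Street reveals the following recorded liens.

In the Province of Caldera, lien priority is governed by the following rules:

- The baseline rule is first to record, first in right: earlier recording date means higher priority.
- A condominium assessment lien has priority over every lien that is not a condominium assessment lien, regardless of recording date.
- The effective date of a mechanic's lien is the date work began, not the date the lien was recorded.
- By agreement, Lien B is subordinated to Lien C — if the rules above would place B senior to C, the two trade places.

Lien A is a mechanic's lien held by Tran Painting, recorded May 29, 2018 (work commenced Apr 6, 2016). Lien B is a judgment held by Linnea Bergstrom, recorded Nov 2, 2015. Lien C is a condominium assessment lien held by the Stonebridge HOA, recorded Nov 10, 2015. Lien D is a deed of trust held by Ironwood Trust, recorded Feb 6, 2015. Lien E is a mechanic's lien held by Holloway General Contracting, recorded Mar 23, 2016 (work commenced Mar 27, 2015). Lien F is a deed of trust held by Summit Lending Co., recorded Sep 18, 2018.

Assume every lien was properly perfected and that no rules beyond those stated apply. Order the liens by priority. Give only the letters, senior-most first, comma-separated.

C, D, E, B, A, F

Adjusting effective dates: A is treated as recorded Apr 6, 2016, the work-commencement date; E is treated as recorded Mar 27, 2015, the work-commencement date.
C is a condominium assessment lien, so it outranks all other liens regardless of date.
Remaining liens by effective date: D (Feb 6, 2015), E (Mar 27, 2015), B (Nov 2, 2015), A (Apr 6, 2016), F (Sep 18, 2018).
Since B is not senior to C, the subordination leaves the order unchanged.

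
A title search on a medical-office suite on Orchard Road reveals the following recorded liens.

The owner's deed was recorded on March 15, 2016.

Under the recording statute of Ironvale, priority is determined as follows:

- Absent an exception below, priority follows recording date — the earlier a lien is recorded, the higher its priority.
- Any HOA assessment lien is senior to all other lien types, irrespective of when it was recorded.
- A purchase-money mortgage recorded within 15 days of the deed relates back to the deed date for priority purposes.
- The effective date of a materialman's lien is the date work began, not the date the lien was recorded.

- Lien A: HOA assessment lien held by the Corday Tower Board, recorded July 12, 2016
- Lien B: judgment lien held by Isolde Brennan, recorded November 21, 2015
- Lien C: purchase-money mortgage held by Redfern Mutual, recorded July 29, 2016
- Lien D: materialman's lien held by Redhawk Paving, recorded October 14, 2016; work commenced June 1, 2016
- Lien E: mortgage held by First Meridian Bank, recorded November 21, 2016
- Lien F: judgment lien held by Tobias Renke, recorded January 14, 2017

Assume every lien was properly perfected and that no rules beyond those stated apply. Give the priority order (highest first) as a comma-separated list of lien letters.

A, B, D, C, E, F

Effective dates: C missed the 15-day window (136 days after the deed), so its recording date stands; D's effective date is June 1, 2016, when work began.
A is an HOA assessment lien, so it outranks all other liens regardless of date.
Ordering the rest by effective date: B (November 21, 2015), D (June 1, 2016), C (July 29, 2016), E (November 21, 2016), F (January 14, 2017).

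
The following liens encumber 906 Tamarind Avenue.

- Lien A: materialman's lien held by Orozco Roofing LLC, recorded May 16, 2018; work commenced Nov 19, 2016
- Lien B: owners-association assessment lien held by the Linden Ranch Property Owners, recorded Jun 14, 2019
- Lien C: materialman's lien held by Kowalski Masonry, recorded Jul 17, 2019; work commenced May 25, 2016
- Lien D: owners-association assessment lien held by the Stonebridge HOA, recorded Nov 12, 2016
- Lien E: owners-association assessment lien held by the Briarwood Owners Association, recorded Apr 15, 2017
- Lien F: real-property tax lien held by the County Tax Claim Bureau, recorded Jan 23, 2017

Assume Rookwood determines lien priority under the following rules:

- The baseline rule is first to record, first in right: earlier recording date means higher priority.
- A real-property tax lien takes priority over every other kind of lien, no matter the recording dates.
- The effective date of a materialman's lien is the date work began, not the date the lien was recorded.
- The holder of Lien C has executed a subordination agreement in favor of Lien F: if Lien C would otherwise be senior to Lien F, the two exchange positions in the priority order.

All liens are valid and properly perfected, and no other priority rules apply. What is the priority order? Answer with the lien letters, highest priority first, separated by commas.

F, C, D, A, E, B

Effective dates after the stated exceptions: A relates back to Nov 19, 2016 (work commenced); C relates back to May 25, 2016 (work commenced).
As a real-property tax lien, F is senior to every other lien.
Remaining liens by effective date: C (May 25, 2016), D (Nov 12, 2016), A (Nov 19, 2016), E (Apr 15, 2017), B (Jun 14, 2019).
C is already junior to F, so the subordination agreement changes nothing.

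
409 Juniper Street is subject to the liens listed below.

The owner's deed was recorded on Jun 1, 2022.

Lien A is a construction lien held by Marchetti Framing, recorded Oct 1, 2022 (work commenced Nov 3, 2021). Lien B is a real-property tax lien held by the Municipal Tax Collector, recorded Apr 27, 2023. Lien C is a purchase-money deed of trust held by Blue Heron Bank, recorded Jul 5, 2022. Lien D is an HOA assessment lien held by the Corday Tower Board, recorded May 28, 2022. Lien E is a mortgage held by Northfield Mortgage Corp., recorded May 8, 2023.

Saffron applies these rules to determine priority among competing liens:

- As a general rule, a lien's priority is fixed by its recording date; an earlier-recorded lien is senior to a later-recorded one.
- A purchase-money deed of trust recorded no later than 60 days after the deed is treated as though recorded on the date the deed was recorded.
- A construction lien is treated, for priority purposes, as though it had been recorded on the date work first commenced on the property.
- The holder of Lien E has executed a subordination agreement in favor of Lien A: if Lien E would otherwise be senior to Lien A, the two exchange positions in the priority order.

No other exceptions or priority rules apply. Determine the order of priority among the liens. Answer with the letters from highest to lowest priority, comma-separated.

A, D, C, B, E

Adjusting effective dates: A's effective date is Nov 3, 2021, when work began; C relates back to the deed date Jun 1, 2022.
Sorted by effective date: A (Nov 3, 2021), D (May 28, 2022), C (Jun 1, 2022), B (Apr 27, 2023), E (May 8, 2023).
Since E is not senior to A, the subordination leaves the order unchanged.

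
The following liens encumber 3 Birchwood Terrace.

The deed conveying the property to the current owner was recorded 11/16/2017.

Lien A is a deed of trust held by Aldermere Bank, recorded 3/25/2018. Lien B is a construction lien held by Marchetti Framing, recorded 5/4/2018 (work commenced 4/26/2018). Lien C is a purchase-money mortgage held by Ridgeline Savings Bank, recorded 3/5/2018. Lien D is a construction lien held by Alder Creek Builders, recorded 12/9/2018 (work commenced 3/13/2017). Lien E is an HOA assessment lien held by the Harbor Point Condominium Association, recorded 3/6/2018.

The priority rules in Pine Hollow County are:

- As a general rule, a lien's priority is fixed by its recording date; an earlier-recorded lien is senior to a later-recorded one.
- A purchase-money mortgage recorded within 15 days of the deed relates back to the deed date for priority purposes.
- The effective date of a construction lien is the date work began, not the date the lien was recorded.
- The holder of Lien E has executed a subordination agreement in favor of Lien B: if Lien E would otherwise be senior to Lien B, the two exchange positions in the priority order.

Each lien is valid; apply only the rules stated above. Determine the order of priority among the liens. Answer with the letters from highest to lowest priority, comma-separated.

Adjusting effective dates: B is treated as recorded 4/26/2018, the work-commencement date; C was recorded 109 days after the deed — beyond 15 days — so no relation-back applies; D is treated as recorded 3/13/2017, the work-commencement date.
By effective date, earliest first: D (3/13/2017), C (3/5/2018), E (3/6/2018), A (3/25/2018), B (4/26/2018).
E is senior to B before the subordination, so the two trade places.

D, C, B, A, E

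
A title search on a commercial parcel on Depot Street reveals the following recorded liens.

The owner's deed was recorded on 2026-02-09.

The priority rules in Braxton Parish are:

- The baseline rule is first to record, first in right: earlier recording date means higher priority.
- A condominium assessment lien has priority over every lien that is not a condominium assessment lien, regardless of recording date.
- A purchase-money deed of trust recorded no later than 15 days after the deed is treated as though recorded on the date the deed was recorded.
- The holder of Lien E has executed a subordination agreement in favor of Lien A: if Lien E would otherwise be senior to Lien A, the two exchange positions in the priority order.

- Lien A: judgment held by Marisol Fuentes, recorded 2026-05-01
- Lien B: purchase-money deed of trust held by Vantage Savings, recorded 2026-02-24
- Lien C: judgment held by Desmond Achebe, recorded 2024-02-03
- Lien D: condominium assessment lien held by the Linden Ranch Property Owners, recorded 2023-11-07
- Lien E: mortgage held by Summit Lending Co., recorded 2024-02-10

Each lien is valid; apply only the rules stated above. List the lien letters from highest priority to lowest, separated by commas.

D, C, A, B, E

Effective dates after the stated exceptions: B was recorded within the 15-day window, so its effective date is the deed date 2026-02-09.
D is a condominium assessment lien and takes priority over every other lien.
Remaining liens by effective date: C (2024-02-03), E (2024-02-10), B (2026-02-09), A (2026-05-01).
E is senior to A before the subordination, so the two trade places.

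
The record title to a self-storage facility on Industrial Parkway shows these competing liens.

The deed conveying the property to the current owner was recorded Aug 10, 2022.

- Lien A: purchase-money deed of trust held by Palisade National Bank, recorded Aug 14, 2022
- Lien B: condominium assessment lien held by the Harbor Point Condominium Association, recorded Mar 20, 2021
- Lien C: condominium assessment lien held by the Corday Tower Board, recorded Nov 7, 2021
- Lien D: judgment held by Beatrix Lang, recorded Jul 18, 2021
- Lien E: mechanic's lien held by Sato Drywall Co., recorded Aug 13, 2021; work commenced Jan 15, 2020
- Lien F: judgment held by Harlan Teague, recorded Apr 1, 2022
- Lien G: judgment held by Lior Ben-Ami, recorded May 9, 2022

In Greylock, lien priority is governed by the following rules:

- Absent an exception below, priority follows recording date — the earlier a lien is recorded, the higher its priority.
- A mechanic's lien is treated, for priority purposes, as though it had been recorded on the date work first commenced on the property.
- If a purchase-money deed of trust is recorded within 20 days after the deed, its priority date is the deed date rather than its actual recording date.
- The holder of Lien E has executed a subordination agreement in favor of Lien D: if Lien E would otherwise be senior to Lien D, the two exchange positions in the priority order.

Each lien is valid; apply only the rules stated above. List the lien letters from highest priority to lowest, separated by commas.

Effective dates after the stated exceptions: A relates back to the deed date Aug 10, 2022; E is treated as recorded Jan 15, 2020, the work-commencement date.
By effective date: E (Jan 15, 2020), B (Mar 20, 2021), D (Jul 18, 2021), C (Nov 7, 2021), F (Apr 1, 2022), G (May 9, 2022), A (Aug 10, 2022).
E would otherwise be senior to D, so under the subordination agreement E and D exchange positions.

D, B, E, C, F, G, A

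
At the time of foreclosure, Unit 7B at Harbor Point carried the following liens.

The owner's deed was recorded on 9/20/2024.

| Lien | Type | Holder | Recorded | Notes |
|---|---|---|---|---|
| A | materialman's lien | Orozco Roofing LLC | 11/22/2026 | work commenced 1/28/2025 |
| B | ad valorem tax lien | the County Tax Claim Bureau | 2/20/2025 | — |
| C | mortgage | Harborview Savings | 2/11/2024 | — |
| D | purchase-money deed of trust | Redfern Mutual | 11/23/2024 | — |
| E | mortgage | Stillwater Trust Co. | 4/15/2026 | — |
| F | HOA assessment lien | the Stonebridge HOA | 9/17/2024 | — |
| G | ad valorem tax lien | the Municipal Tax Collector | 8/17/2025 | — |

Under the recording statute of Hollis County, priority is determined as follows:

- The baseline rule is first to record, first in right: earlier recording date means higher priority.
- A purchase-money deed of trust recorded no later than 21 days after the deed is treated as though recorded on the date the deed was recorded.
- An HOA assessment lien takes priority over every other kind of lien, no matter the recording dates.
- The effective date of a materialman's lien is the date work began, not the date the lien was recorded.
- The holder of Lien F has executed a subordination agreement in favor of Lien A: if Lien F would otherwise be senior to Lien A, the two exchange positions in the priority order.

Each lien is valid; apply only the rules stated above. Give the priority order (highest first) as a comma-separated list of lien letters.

First, effective dates: A relates back to 1/28/2025 (work commenced); D was recorded 64 days after the deed, outside the 21-day window, so it keeps its recording date.
As an HOA assessment lien, F is senior to every other lien.
Among the remaining liens, by effective date: C (2/11/2024), D (11/23/2024), A (1/28/2025), B (2/20/2025), G (8/17/2025), E (4/15/2026).
Because F would otherwise rank above A, the subordination swaps them.

A, C, D, F, B, G, E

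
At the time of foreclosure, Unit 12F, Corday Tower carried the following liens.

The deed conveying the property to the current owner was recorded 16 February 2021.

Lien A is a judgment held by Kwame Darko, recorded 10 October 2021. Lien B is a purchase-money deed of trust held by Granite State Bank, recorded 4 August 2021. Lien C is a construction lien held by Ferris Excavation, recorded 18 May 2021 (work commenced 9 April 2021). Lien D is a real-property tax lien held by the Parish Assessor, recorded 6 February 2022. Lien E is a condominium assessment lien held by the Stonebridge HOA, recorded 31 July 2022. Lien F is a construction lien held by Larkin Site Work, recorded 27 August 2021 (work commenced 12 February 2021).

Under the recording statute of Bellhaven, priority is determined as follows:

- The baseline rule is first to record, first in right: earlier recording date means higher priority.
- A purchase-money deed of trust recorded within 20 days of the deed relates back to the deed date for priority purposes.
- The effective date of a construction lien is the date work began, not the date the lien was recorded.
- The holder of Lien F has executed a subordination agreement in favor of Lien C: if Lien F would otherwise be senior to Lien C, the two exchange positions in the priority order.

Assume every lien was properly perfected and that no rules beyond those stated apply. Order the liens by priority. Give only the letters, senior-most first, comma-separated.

First, effective dates: B was recorded 169 days after the deed, outside the 20-day window, so it keeps its recording date; C is treated as recorded 9 April 2021, the work-commencement date; F's effective date is 12 February 2021, when work began.
By effective date, earliest first: F (12 February 2021), C (9 April 2021), B (4 August 2021), A (10 October 2021), D (6 February 2022), E (31 July 2022).
F is senior to C before the subordination, so the two trade places.

C, F, B, A, D, E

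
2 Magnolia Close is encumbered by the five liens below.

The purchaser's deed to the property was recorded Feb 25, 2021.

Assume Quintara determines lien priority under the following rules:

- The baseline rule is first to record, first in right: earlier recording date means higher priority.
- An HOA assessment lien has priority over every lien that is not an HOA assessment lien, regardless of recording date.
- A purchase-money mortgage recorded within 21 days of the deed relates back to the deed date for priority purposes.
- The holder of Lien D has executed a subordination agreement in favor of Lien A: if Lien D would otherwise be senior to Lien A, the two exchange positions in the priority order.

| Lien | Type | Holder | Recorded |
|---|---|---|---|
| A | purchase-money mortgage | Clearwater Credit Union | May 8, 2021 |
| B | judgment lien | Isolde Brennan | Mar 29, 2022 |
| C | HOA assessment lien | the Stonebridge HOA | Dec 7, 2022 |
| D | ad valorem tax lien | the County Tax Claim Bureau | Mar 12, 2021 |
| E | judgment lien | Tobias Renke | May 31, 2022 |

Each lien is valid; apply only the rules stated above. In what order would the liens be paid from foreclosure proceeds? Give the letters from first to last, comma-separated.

C, A, D, B, E

First, effective dates: A was recorded 72 days after the deed, outside the 21-day window, so it keeps its recording date.
C, as an HOA assessment lien, has superpriority and ranks first.
Among the remaining liens, by effective date: D (Mar 12, 2021), A (May 8, 2021), B (Mar 29, 2022), E (May 31, 2022).
The subordination applies — D was senior to A — so D and A swap.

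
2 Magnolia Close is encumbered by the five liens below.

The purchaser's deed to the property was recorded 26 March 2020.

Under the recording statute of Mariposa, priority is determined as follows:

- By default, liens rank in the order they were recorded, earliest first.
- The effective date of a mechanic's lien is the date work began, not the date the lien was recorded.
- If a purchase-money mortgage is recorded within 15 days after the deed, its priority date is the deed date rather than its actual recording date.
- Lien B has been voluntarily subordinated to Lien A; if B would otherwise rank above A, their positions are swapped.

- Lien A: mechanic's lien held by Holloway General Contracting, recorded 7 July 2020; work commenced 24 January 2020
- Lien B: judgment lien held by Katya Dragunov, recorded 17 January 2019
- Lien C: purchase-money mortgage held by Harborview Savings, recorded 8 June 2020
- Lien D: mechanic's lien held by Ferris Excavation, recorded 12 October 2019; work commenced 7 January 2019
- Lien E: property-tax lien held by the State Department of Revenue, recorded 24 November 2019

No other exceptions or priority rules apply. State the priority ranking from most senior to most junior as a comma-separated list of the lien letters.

First, effective dates: A relates back to 24 January 2020 (work commenced); C was recorded 74 days after the deed — beyond 15 days — so no relation-back applies; D relates back to 7 January 2019 (work commenced).
Ordering by effective date: D (7 January 2019), B (17 January 2019), E (24 November 2019), A (24 January 2020), C (8 June 2020).
B would otherwise be senior to A, so under the subordination agreement B and A exchange positions.

D, A, E, B, C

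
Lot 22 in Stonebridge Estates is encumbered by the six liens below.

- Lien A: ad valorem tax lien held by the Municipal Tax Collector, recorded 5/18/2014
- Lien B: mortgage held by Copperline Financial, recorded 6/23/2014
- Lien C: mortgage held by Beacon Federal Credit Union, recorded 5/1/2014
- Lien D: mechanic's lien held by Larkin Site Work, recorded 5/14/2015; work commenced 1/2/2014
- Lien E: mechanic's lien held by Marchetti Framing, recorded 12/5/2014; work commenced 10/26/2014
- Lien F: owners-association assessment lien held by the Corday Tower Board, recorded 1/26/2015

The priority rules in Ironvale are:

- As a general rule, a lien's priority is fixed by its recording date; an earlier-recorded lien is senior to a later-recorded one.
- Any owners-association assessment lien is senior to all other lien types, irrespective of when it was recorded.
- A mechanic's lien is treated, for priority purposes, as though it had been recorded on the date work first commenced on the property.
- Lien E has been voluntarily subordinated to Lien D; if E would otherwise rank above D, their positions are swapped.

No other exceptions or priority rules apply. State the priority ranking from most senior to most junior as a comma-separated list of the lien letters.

F, D, C, A, B, E

First, effective dates: D relates back to 1/2/2014 (work commenced); E relates back to 10/26/2014 (work commenced).
F is an owners-association assessment lien and takes priority over every other lien.
Among the remaining liens, by effective date: D (1/2/2014), C (5/1/2014), A (5/18/2014), B (6/23/2014), E (10/26/2014).
E is already junior to D, so the subordination agreement changes nothing.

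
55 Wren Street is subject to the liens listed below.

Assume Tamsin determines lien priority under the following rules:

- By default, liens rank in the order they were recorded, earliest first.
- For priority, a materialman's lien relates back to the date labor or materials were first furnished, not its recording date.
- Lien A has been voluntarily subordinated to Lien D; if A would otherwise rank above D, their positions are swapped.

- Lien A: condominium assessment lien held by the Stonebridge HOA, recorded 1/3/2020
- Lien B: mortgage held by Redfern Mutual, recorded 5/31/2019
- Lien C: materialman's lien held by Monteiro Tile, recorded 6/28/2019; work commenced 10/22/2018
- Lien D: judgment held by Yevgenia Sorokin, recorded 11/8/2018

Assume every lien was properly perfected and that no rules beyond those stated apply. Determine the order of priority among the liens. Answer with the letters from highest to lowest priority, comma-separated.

Adjusting effective dates: C relates back to 10/22/2018 (work commenced).
By effective date, earliest first: C (10/22/2018), D (11/8/2018), B (5/31/2019), A (1/3/2020).
A is already junior to D, so the subordination agreement changes nothing.

C, D, B, A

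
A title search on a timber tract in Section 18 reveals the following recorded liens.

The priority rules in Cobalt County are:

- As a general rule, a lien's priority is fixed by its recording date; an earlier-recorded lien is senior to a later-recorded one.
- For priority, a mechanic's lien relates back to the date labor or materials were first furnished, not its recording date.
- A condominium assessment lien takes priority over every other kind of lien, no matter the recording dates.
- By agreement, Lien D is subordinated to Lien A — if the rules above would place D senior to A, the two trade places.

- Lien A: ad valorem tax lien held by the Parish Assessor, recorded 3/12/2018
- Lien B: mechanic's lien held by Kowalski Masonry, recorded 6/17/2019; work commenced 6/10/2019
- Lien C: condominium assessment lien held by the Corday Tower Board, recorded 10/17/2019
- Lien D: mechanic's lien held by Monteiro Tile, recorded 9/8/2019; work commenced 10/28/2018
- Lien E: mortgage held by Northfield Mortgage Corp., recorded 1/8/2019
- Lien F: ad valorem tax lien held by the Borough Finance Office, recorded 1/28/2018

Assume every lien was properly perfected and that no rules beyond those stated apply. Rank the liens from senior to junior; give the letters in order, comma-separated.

First, effective dates: B is treated as recorded 6/10/2019, the work-commencement date; D relates back to 10/28/2018 (work commenced).
As a condominium assessment lien, C is senior to every other lien.
The other liens, earliest effective date first: F (1/28/2018), A (3/12/2018), D (10/28/2018), E (1/8/2019), B (6/10/2019).
D is already junior to A, so the subordination agreement changes nothing.

C, F, A, D, E, B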